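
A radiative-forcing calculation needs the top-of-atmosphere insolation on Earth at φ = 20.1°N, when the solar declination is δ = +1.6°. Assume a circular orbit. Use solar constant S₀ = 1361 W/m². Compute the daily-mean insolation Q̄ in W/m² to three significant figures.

Q̄ ≈ 413 W/m²

cos H₀ = −tan(+20.1°) tan(+1.600°) = -0.0102, H₀ = 1.5810 rad.
Bracket: H₀ sin φ sin δ + cos φ cos δ sin H₀ = 1.5810×0.34366×0.02792 + 0.93909×0.99961×0.99995 = 0.015170 + 0.938677 = 0.953847.
Q̄ = (S₀/π) × [bracket] = (1361/π) × 0.953847 = 413.2 W/m².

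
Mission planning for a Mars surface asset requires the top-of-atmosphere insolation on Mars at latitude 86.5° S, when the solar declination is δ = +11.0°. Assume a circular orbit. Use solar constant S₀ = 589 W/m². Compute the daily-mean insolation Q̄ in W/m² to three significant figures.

cos H₀ = −tan(-86.5°) tan(+11.000°) = 3.1781 ≥ 1 ⇒ polar night, H₀ = 0 and Q̄ = 0.

Q̄ ≈ 0.00 W/m²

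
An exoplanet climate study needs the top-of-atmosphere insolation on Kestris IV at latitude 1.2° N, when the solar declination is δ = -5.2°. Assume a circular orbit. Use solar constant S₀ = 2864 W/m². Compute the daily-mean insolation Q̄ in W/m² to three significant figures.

Q̄ ≈ 905 W/m²

cos H₀ = −tan(+1.2°) tan(-5.200°) = 0.0019, H₀ = 1.5689 rad.
Bracket: H₀ sin φ sin δ + cos φ cos δ sin H₀ = 1.5689×0.02094×-0.09063 + 0.99978×0.99588×1.00000 = -0.002977 + 0.995661 = 0.992684.
Q̄ = (S₀/π) × [bracket] = (2864/π) × 0.992684 = 905.0 W/m².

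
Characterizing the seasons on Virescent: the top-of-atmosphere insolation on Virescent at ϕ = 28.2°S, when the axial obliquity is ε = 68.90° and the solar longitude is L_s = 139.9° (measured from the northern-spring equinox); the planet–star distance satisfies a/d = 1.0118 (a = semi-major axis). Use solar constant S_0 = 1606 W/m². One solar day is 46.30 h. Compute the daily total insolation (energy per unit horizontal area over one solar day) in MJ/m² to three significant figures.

27.6 MJ/m²

Solar declination: sin δ = sin ε · sin L_s = sin 68.90° × sin 139.9° = 0.60094, so δ = +36.937°.
cos h₀ = −tan(-28.2°) tan(+36.937°) = 0.4031, h₀ = 1.1559 rad.
Bracket: h₀ sin ϕ sin δ + cos ϕ cos δ sin h₀ = 1.1559×-0.47255×0.60094 + 0.88130×0.79930×0.91514 = -0.328246 + 0.644646 = 0.316400.
Inverse-square distance factor (a/d)² = 1.0118² = 1.023739.
Q̄ = (S_0/π) × 1.023739 × [bracket] = (1606/π) × 1.023739 × 0.316400 = 165.59 W/m².
Daily total = Q̄ × 46.30 h × 3600 s/h = 165.59 × 46.30 × 3600 / 10⁶ = 27.60 MJ/m².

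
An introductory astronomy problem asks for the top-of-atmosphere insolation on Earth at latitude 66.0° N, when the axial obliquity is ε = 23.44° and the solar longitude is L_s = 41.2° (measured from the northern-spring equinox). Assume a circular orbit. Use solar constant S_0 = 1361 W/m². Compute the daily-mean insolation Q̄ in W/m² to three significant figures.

Q̄ ≈ 366 W/m²

Solar declination: sin δ = sin ε · sin L_s = sin 23.44° × sin 41.2° = 0.26202, so δ = +15.190°.
cos h₀ = −tan(+66.0°) tan(+15.190°) = -0.6098, h₀ = 2.2266 rad.
Bracket: h₀ sin ϕ sin δ + cos ϕ cos δ sin h₀ = 2.2266×0.91355×0.26202 + 0.40674×0.96506×0.79255 = 0.532978 + 0.311098 = 0.844076.
Q̄ = (S_0/π) × [bracket] = (1361/π) × 0.844076 = 365.7 W/m².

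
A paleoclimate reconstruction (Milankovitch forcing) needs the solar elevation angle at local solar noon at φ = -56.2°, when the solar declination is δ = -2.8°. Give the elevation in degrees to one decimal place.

At local noon the hour angle is zero, so the zenith angle equals |φ − δ| = |-56.2° − (-2.800°)| = 53.400°.
Elevation = 90° − 53.400° = 36.6°.

36.6°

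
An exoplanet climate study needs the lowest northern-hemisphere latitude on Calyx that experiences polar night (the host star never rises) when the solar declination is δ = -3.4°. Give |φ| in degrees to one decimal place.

|φ| = 86.6°

Polar night requires cos H₀ = −tan φ tan δ ≥ 1, i.e. tan φ tan δ ≤ −1.
The boundary is |tan φ| · |tan δ| = 1, so |φ| = 90° − |δ| = 90° − 3.4° = 86.6° in the northern hemisphere.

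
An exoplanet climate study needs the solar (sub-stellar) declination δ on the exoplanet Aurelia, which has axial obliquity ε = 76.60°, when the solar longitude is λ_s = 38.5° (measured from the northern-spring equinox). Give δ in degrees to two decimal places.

δ = +37.27°

sin δ = sin ε · sin λ_s = sin 76.60° × sin 38.5° = 0.605567.
δ = arcsin(0.605567) = +37.27°.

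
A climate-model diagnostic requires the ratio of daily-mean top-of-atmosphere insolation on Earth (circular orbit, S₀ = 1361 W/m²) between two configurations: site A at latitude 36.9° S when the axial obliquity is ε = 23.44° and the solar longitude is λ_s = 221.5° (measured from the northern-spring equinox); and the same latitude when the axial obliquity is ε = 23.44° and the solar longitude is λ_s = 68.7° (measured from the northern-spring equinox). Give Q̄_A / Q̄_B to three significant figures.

Q̄_A / Q̄_B ≈ 2.43

— Configuration A (φ=-36.9°):
Solar declination: sin δ = sin ε · sin λ_s = sin 23.44° × sin 221.5° = -0.26358, so δ = -15.283°.
cos H₀ = −tan(-36.9°) tan(-15.283°) = -0.2052, H₀ = 1.7774 rad.
Bracket: H₀ sin φ sin δ + cos φ cos δ sin H₀ = 1.7774×-0.60042×-0.26358 + 0.79968×0.96464×0.97873 = 0.281289 + 0.754996 = 1.036285.
Q̄ = (S₀/π) × [bracket] = (1361/π) × 1.036285 = 448.94 W/m².
— Configuration B (φ=-36.9°):
Solar declination: sin δ = sin ε · sin λ_s = sin 23.44° × sin 68.7° = 0.37062, so δ = +21.754°.
cos H₀ = −tan(-36.9°) tan(+21.754°) = 0.2996, H₀ = 1.2665 rad.
Bracket: H₀ sin φ sin δ + cos φ cos δ sin H₀ = 1.2665×-0.60042×0.37062 + 0.79968×0.92879×0.95406 = -0.281831 + 0.708614 = 0.426783.
Q̄ = (S₀/π) × [bracket] = (1361/π) × 0.426783 = 184.89 W/m².
Ratio Q̄_A / Q̄_B = 448.94 / 184.89 = 2.428.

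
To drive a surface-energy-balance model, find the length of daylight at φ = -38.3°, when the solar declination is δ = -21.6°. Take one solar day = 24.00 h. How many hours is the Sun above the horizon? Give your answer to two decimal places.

14.43 h

cos H₀ = −tan φ · tan δ = −tan(-38.3°) × tan(-21.600°) = -0.3127, so H₀ = 1.8888 rad = 108.22°.
Daylight = 2H₀/(2π) × 24.00 h = (1.8888/π) × 24.00 = 14.43 h.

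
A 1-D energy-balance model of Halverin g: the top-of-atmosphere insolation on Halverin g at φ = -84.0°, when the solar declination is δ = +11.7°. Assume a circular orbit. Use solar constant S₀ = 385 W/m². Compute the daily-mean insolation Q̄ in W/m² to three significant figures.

cos H₀ = −tan(-84.0°) tan(+11.700°) = 1.9703 ≥ 1 ⇒ polar night, H₀ = 0 and Q̄ = 0.

Q̄ ≈ 0.00 W/m²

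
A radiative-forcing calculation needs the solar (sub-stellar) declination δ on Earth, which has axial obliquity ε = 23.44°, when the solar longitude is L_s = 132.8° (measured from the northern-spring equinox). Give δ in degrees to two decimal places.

sin δ = sin ε · sin L_s = sin 23.44° × sin 132.8° = 0.291869.
δ = arcsin(0.291869) = +16.97°.

δ = +16.97°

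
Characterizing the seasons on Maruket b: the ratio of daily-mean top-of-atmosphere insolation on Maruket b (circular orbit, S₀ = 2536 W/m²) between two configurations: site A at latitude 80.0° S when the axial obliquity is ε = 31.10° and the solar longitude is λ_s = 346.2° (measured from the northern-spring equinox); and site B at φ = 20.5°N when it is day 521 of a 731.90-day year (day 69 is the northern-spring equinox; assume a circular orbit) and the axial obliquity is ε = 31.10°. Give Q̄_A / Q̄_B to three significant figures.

Q̄_A / Q̄_B ≈ 0.586

— Configuration A (φ=-80.0°):
Solar declination: sin δ = sin ε · sin λ_s = sin 31.10° × sin 346.2° = -0.12321, so δ = -7.077°.
cos H₀ = −tan(-80.0°) tan(-7.077°) = -0.7041, H₀ = 2.3520 rad.
Bracket: H₀ sin φ sin δ + cos φ cos δ sin H₀ = 2.3520×-0.98481×-0.12321 + 0.17365×0.99238×0.71007 = 0.285388 + 0.122364 = 0.407752.
Q̄ = (S₀/π) × [bracket] = (2536/π) × 0.407752 = 329.15 W/m².
— Configuration B (φ=+20.5°):
Solar longitude: λ_s = 360° × (521 − 69)/731.90 = 222.325°.
sin δ = sin 31.10° × sin 222.325° = -0.34780, so δ = -20.353°.
cos H₀ = −tan(+20.5°) tan(-20.353°) = 0.1387, H₀ = 1.4317 rad.
Bracket: H₀ sin φ sin δ + cos φ cos δ sin H₀ = 1.4317×0.35021×-0.34780 + 0.93667×0.93757×0.99033 = -0.174385 + 0.869702 = 0.695317.
Q̄ = (S₀/π) × [bracket] = (2536/π) × 0.695317 = 561.28 W/m².
Ratio Q̄_A / Q̄_B = 329.15 / 561.28 = 0.5864.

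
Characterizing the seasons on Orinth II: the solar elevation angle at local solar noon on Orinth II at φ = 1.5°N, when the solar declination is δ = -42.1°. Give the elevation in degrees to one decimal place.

46.4°

At local noon the hour angle is zero, so the zenith angle equals |φ − δ| = |+1.5° − (-42.100°)| = 43.600°.
Elevation = 90° − 43.600° = 46.4°.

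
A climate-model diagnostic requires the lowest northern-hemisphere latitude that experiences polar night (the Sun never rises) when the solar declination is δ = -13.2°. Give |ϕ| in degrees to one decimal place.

Polar night requires cos h₀ = −tan ϕ tan δ ≥ 1, i.e. tan ϕ tan δ ≤ −1.
The boundary is |tan ϕ| · |tan δ| = 1, so |ϕ| = 90° − |δ| = 90° − 13.2° = 76.8° in the northern hemisphere.

|ϕ| = 76.8°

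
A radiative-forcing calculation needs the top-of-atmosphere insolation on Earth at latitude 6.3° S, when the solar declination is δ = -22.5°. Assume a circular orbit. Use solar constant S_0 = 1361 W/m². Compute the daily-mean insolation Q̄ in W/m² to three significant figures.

Q̄ ≈ 427 W/m²

cos h₀ = −tan(-6.3°) tan(-22.500°) = -0.0457, h₀ = 1.6165 rad.
Bracket: h₀ sin ϕ sin δ + cos ϕ cos δ sin h₀ = 1.6165×-0.10973×-0.38268 + 0.99396×0.92388×0.99895 = 0.067879 + 0.917336 = 0.985215.
Q̄ = (S_0/π) × [bracket] = (1361/π) × 0.985215 = 426.8 W/m².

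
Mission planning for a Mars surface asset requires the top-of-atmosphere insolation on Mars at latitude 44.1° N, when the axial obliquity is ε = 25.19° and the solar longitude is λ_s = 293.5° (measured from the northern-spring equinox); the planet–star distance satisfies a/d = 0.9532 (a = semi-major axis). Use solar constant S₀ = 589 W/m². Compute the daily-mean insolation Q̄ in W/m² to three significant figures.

Q̄ ≈ 49.6 W/m²

Solar declination: sin δ = sin ε · sin λ_s = sin 25.19° × sin 293.5° = -0.39032, so δ = -22.974°.
cos H₀ = −tan(+44.1°) tan(-22.974°) = 0.4108, H₀ = 1.1474 rad.
Bracket: H₀ sin φ sin δ + cos φ cos δ sin H₀ = 1.1474×0.69591×-0.39032 + 0.71813×0.92068×0.91171 = -0.311665 + 0.602793 = 0.291128.
Inverse-square distance factor (a/d)² = 0.9532² = 0.908590.
Q̄ = (S₀/π) × 0.908590 × [bracket] = (589/π) × 0.908590 × 0.291128 = 49.59 W/m².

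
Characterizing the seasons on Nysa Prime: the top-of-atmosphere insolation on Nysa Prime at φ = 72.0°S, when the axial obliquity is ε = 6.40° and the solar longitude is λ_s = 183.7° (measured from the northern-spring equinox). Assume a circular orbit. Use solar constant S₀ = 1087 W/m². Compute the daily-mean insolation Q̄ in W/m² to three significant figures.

Q̄ ≈ 111 W/m²

Solar declination: sin δ = sin ε · sin λ_s = sin 6.40° × sin 183.7° = -0.00719, so δ = -0.412°.
cos H₀ = −tan(-72.0°) tan(-0.412°) = -0.0221, H₀ = 1.5929 rad.
Bracket: H₀ sin φ sin δ + cos φ cos δ sin H₀ = 1.5929×-0.95106×-0.00719 + 0.30902×0.99997×0.99975 = 0.010892 + 0.308933 = 0.319825.
Q̄ = (S₀/π) × [bracket] = (1087/π) × 0.319825 = 110.7 W/m².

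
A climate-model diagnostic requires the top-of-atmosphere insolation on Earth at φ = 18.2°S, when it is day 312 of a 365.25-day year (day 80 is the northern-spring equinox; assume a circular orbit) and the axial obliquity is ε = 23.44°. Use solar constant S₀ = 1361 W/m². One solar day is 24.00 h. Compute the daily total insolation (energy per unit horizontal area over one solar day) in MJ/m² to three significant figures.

Solar longitude: λ_s = 360° × (312 − 80)/365.25 = 228.665°.
sin δ = sin 23.44° × sin 228.665° = -0.29869, so δ = -17.379°.
cos H₀ = −tan(-18.2°) tan(-17.379°) = -0.1029, H₀ = 1.6739 rad.
Bracket: H₀ sin φ sin δ + cos φ cos δ sin H₀ = 1.6739×-0.31233×-0.29869 + 0.94997×0.95435×0.99469 = 0.156158 + 0.901790 = 1.057948.
Q̄ = (S₀/π) × [bracket] = (1361/π) × 1.057948 = 458.32 W/m².
Daily total = Q̄ × 24.00 h × 3600 s/h = 458.32 × 24.00 × 3600 / 10⁶ = 39.60 MJ/m².

39.6 MJ/m²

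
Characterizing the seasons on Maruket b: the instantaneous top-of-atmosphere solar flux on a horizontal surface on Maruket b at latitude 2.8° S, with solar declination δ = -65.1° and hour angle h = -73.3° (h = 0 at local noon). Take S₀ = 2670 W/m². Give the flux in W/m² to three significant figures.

441 W/m²

cos θ_z = sin φ sin δ + cos φ cos δ cos h = 0.044309 + 0.120845 = 0.165154.
Flux = S₀ · cos θ_z = 2670 × 0.165154 = 441.0 W/m².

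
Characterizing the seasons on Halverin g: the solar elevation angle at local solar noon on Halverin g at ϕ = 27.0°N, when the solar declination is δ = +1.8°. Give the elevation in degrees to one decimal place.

64.8°

At local noon the hour angle is zero, so the zenith angle equals |ϕ − δ| = |+27.0° − (+1.800°)| = 25.200°.
Elevation = 90° − 25.200° = 64.8°.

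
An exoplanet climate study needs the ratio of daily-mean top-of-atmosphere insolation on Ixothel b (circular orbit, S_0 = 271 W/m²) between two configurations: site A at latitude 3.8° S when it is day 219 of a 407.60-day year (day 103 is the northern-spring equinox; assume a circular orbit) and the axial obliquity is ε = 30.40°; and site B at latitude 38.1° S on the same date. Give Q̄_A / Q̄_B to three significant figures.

Q̄_A / Q̄_B ≈ 2.98

— Configuration A (ϕ=-3.8°):
Solar longitude: L_s = 360° × (219 − 103)/407.60 = 102.453°.
sin δ = sin 30.40° × sin 102.453° = 0.49413, so δ = +29.612°.
cos h₀ = −tan(-3.8°) tan(+29.612°) = 0.0378, h₀ = 1.5330 rad.
Bracket: h₀ sin ϕ sin δ + cos ϕ cos δ sin h₀ = 1.5330×-0.06627×0.49413 + 0.99780×0.86939×0.99929 = -0.050200 + 0.866861 = 0.816661.
Q̄ = (S_0/π) × [bracket] = (271/π) × 0.816661 = 70.447 W/m².
— Configuration B (ϕ=-38.1°):
cos h₀ = −tan(-38.1°) tan(+29.612°) = 0.4457, h₀ = 1.1089 rad.
Bracket: h₀ sin ϕ sin δ + cos ϕ cos δ sin h₀ = 1.1089×-0.61704×0.49413 + 0.78694×0.86939×0.89521 = -0.338101 + 0.612465 = 0.274364.
Q̄ = (S_0/π) × [bracket] = (271/π) × 0.274364 = 23.667 W/m².
Ratio Q̄_A / Q̄_B = 70.447 / 23.667 = 2.977.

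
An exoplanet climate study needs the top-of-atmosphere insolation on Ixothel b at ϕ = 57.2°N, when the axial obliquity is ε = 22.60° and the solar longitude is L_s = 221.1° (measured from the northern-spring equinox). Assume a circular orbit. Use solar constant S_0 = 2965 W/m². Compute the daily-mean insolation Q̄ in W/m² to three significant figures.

Q̄ ≈ 221 W/m²

Solar declination: sin δ = sin ε · sin L_s = sin 22.60° × sin 221.1° = -0.25263, so δ = -14.633°.
cos h₀ = −tan(+57.2°) tan(-14.633°) = 0.4051, h₀ = 1.1537 rad.
Bracket: h₀ sin ϕ sin δ + cos ϕ cos δ sin h₀ = 1.1537×0.84057×-0.25263 + 0.54171×0.96756×0.91425 = -0.244992 + 0.479192 = 0.234200.
Q̄ = (S_0/π) × [bracket] = (2965/π) × 0.234200 = 221.0 W/m².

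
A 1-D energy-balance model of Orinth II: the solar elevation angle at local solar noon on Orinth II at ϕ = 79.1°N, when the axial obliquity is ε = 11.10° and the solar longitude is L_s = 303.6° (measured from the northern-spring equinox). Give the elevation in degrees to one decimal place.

1.7°

Solar declination: sin δ = sin ε · sin L_s = sin 11.10° × sin 303.6° = -0.16036, so δ = -9.228°.
At local noon the hour angle is zero, so the zenith angle equals |ϕ − δ| = |+79.1° − (-9.228°)| = 88.328°.
Elevation = 90° − 88.328° = 1.7°.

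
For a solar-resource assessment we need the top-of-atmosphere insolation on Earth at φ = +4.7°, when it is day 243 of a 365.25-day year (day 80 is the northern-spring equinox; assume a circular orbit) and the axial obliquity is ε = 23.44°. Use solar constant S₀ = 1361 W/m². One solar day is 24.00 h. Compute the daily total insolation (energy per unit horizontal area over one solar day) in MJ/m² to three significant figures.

Solar longitude: λ_s = 360° × (243 − 80)/365.25 = 160.657°.
sin δ = sin 23.44° × sin 160.657° = 0.13176, so δ = +7.571°.
cos H₀ = −tan(+4.7°) tan(+7.571°) = -0.0109, H₀ = 1.5817 rad.
Bracket: H₀ sin φ sin δ + cos φ cos δ sin H₀ = 1.5817×0.08194×0.13176 + 0.99664×0.99128×0.99994 = 0.017077 + 0.987890 = 1.004967.
Q̄ = (S₀/π) × [bracket] = (1361/π) × 1.004967 = 435.37 W/m².
Daily total = Q̄ × 24.00 h × 3600 s/h = 435.37 × 24.00 × 3600 / 10⁶ = 37.62 MJ/m².

37.6 MJ/m²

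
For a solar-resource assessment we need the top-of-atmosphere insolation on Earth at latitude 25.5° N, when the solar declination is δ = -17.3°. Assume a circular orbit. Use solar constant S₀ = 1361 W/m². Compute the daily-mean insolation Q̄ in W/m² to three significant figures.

cos H₀ = −tan(+25.5°) tan(-17.300°) = 0.1486, H₀ = 1.4217 rad.
Bracket: H₀ sin φ sin δ + cos φ cos δ sin H₀ = 1.4217×0.43051×-0.29737 + 0.90259×0.95476×0.98890 = -0.182007 + 0.852191 = 0.670184.
Q̄ = (S₀/π) × [bracket] = (1361/π) × 0.670184 = 290.3 W/m².

Q̄ ≈ 290 W/m²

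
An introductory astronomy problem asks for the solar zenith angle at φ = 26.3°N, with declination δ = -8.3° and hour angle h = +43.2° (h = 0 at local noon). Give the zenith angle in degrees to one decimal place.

θ_z = 54.4°

cos θ_z = sin φ sin δ + cos φ cos δ cos h = -0.063960 + 0.646665 = 0.582705.
θ_z = arccos(0.582705) = 54.4°.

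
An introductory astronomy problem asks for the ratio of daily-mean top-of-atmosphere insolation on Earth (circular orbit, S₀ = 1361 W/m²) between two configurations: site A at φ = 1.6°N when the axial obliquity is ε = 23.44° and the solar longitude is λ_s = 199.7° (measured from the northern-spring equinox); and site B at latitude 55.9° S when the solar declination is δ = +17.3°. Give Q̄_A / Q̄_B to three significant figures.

— Configuration A (φ=+1.6°):
Solar declination: sin δ = sin ε · sin λ_s = sin 23.44° × sin 199.7° = -0.13409, so δ = -7.706°.
cos H₀ = −tan(+1.6°) tan(-7.706°) = 0.0038, H₀ = 1.5670 rad.
Bracket: H₀ sin φ sin δ + cos φ cos δ sin H₀ = 1.5670×0.02792×-0.13409 + 0.99961×0.99097×0.99999 = -0.005867 + 0.990574 = 0.984707.
Q̄ = (S₀/π) × [bracket] = (1361/π) × 0.984707 = 426.59 W/m².
— Configuration B (φ=-55.9°):
cos H₀ = −tan(-55.9°) tan(+17.300°) = 0.4600, H₀ = 1.0928 rad.
Bracket: H₀ sin φ sin δ + cos φ cos δ sin H₀ = 1.0928×-0.82806×0.29737 + 0.56064×0.95476×0.88790 = -0.269091 + 0.475272 = 0.206181.
Q̄ = (S₀/π) × [bracket] = (1361/π) × 0.206181 = 89.322 W/m².
Ratio Q̄_A / Q̄_B = 426.59 / 89.322 = 4.776.

Q̄_A / Q̄_B ≈ 4.78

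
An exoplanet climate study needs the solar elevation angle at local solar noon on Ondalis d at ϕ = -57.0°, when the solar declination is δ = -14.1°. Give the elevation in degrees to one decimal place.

47.1°

At local noon the hour angle is zero, so the zenith angle equals |ϕ − δ| = |-57.0° − (-14.100°)| = 42.900°.
Elevation = 90° − 42.900° = 47.1°.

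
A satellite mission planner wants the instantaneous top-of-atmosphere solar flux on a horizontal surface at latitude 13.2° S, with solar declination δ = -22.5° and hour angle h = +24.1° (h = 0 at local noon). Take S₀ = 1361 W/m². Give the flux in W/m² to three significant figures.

1.24e+03 W/m²

cos θ_z = sin φ sin δ + cos φ cos δ cos h = 0.087386 + 0.821067 = 0.908453.
Flux = S₀ · cos θ_z = 1361 × 0.908453 = 1236 W/m².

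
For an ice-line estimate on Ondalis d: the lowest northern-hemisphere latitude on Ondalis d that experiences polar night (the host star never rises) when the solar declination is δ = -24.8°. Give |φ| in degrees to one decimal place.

|φ| = 65.2°

Polar night requires cos H₀ = −tan φ tan δ ≥ 1, i.e. tan φ tan δ ≤ −1.
The boundary is |tan φ| · |tan δ| = 1, so |φ| = 90° − |δ| = 90° − 24.8° = 65.2° in the northern hemisphere.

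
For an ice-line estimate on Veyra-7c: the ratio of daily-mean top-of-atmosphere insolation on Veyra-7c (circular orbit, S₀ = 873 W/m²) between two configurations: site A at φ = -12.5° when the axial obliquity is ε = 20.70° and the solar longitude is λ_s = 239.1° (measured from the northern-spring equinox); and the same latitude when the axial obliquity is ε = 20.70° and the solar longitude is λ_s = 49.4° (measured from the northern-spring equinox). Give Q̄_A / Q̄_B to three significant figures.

— Configuration A (φ=-12.5°):
Solar declination: sin δ = sin ε · sin λ_s = sin 20.70° × sin 239.1° = -0.30330, so δ = -17.656°.
cos H₀ = −tan(-12.5°) tan(-17.656°) = -0.0706, H₀ = 1.6414 rad.
Bracket: H₀ sin φ sin δ + cos φ cos δ sin H₀ = 1.6414×-0.21644×-0.30330 + 0.97630×0.95289×0.99751 = 0.107752 + 0.927990 = 1.035742.
Q̄ = (S₀/π) × [bracket] = (873/π) × 1.035742 = 287.82 W/m².
— Configuration B (φ=-12.5°):
Solar declination: sin δ = sin ε · sin λ_s = sin 20.70° × sin 49.4° = 0.26838, so δ = +15.568°.
cos H₀ = −tan(-12.5°) tan(+15.568°) = 0.0618, H₀ = 1.5090 rad.
Bracket: H₀ sin φ sin δ + cos φ cos δ sin H₀ = 1.5090×-0.21644×0.26838 + 0.97630×0.96331×0.99809 = -0.087655 + 0.938683 = 0.851028.
Q̄ = (S₀/π) × [bracket] = (873/π) × 0.851028 = 236.49 W/m².
Ratio Q̄_A / Q̄_B = 287.82 / 236.49 = 1.217.

Q̄_A / Q̄_B ≈ 1.22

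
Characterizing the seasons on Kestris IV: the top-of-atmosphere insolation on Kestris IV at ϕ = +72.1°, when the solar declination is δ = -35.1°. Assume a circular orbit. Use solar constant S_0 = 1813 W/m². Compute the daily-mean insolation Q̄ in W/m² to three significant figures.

cos h₀ = −tan(+72.1°) tan(-35.100°) = 2.1759 ≥ 1 ⇒ polar night, h₀ = 0 and Q̄ = 0.

Q̄ ≈ 0.00 W/m²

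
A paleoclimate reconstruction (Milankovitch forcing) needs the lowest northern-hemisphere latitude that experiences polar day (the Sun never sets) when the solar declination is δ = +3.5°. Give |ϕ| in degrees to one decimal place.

Polar day requires cos h₀ = −tan ϕ tan δ ≤ −1, i.e. tan ϕ tan δ ≥ 1.
The boundary is |tan ϕ| · |tan δ| = 1, so |ϕ| = 90° − |δ| = 90° − 3.5° = 86.5° in the northern hemisphere.

|ϕ| = 86.5°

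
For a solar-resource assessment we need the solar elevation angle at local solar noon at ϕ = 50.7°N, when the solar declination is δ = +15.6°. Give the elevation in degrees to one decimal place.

At local noon the hour angle is zero, so the zenith angle equals |ϕ − δ| = |+50.7° − (+15.600°)| = 35.100°.
Elevation = 90° − 35.100° = 54.9°.

54.9°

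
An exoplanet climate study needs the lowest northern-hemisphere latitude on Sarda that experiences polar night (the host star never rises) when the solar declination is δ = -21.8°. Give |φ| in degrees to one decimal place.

|φ| = 68.2°

Polar night requires cos H₀ = −tan φ tan δ ≥ 1, i.e. tan φ tan δ ≤ −1.
The boundary is |tan φ| · |tan δ| = 1, so |φ| = 90° − |δ| = 90° − 21.8° = 68.2° in the northern hemisphere.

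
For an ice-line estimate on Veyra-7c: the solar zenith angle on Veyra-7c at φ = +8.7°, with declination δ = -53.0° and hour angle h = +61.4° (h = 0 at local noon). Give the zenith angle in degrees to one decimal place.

cos θ_z = sin φ sin δ + cos φ cos δ cos h = -0.120802 + 0.284769 = 0.163967.
θ_z = arccos(0.163967) = 80.6°.

θ_z = 80.6°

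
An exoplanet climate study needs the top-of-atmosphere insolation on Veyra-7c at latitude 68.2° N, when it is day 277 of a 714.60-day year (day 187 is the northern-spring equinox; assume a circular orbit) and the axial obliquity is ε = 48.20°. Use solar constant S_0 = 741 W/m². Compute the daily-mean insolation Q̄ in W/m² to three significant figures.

Solar longitude: L_s = 360° × (277 − 187)/714.60 = 45.340°.
sin δ = sin 48.20° × sin 45.340° = 0.53025, so δ = +32.022°.
cos h₀ = −tan(+68.2°) tan(+32.022°) = -1.5636 ≤ −1 ⇒ polar day, h₀ = π.
Bracket: h₀ sin ϕ sin δ + cos ϕ cos δ sin h₀ = 3.1416×0.92849×0.53025 + 0.37137×0.84784×0.00000 = 1.546710 + 0.000000 = 1.546710.
Q̄ = (S_0/π) × [bracket] = (741/π) × 1.546710 = 364.8 W/m².

Q̄ ≈ 365 W/m²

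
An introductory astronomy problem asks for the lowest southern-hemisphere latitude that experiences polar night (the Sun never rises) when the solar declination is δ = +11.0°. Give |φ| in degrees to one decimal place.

|φ| = 79.0°

Polar night requires cos H₀ = −tan φ tan δ ≥ 1, i.e. tan φ tan δ ≤ −1.
The boundary is |tan φ| · |tan δ| = 1, so |φ| = 90° − |δ| = 90° − 11.0° = 79.0° in the southern hemisphere.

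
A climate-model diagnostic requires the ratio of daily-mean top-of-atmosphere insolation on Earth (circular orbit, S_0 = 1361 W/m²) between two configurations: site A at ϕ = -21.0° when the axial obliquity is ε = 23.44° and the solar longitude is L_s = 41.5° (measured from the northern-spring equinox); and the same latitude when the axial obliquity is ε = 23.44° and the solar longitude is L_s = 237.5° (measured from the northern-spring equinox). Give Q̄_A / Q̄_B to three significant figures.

— Configuration A (ϕ=-21.0°):
Solar declination: sin δ = sin ε · sin L_s = sin 23.44° × sin 41.5° = 0.26358, so δ = +15.283°.
cos h₀ = −tan(-21.0°) tan(+15.283°) = 0.1049, h₀ = 1.4657 rad.
Bracket: h₀ sin ϕ sin δ + cos ϕ cos δ sin h₀ = 1.4657×-0.35837×0.26358 + 0.93358×0.96464×0.99448 = -0.138449 + 0.895597 = 0.757148.
Q̄ = (S_0/π) × [bracket] = (1361/π) × 0.757148 = 328.01 W/m².
— Configuration B (ϕ=-21.0°):
Solar declination: sin δ = sin ε · sin L_s = sin 23.44° × sin 237.5° = -0.33549, so δ = -19.602°.
cos h₀ = −tan(-21.0°) tan(-19.602°) = -0.1367, h₀ = 1.7079 rad.
Bracket: h₀ sin ϕ sin δ + cos ϕ cos δ sin h₀ = 1.7079×-0.35837×-0.33549 + 0.93358×0.94204×0.99061 = 0.205340 + 0.871211 = 1.076551.
Q̄ = (S_0/π) × [bracket] = (1361/π) × 1.076551 = 466.38 W/m².
Ratio Q̄_A / Q̄_B = 328.01 / 466.38 = 0.7033.

Q̄_A / Q̄_B ≈ 0.703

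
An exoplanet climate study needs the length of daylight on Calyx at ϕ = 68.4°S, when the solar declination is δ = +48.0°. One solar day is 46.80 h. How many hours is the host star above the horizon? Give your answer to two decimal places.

0.00 h

cos h₀ = −tan ϕ · tan δ = 2.8051 ≥ 1, so the host star never rises (polar night) and h₀ = 0.
Daylight = 2h₀/(2π) × 46.80 h = (0.0000/π) × 46.80 = 0.00 h.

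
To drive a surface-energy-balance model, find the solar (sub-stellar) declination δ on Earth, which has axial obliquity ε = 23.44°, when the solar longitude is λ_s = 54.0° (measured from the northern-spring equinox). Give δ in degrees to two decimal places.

sin δ = sin ε · sin λ_s = sin 23.44° × sin 54.0° = 0.321818.
δ = arcsin(0.321818) = +18.77°.

δ = +18.77°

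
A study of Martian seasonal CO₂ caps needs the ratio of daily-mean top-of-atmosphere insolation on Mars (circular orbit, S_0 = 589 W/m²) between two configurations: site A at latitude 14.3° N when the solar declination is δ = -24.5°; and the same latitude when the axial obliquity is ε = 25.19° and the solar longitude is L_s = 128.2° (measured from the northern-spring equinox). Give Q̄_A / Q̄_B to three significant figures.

Q̄_A / Q̄_B ≈ 0.694

— Configuration A (ϕ=+14.3°):
cos h₀ = −tan(+14.3°) tan(-24.500°) = 0.1162, h₀ = 1.4544 rad.
Bracket: h₀ sin ϕ sin δ + cos ϕ cos δ sin h₀ = 1.4544×0.24700×-0.41469 + 0.96902×0.90996×0.99323 = -0.148972 + 0.875800 = 0.726828.
Q̄ = (S_0/π) × [bracket] = (589/π) × 0.726828 = 136.27 W/m².
— Configuration B (ϕ=+14.3°):
Solar declination: sin δ = sin ε · sin L_s = sin 25.19° × sin 128.2° = 0.33448, so δ = +19.541°.
cos h₀ = −tan(+14.3°) tan(+19.541°) = -0.0905, h₀ = 1.6614 rad.
Bracket: h₀ sin ϕ sin δ + cos ϕ cos δ sin h₀ = 1.6614×0.24700×0.33448 + 0.96902×0.94240×0.99590 = 0.137259 + 0.909460 = 1.046719.
Q̄ = (S_0/π) × [bracket] = (589/π) × 1.046719 = 196.24 W/m².
Ratio Q̄_A / Q̄_B = 136.27 / 196.24 = 0.6944.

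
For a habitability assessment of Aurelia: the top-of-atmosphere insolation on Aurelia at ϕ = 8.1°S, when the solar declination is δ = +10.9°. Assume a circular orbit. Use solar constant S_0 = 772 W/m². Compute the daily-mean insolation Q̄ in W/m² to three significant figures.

Q̄ ≈ 229 W/m²

cos h₀ = −tan(-8.1°) tan(+10.900°) = 0.0274, h₀ = 1.5434 rad.
Bracket: h₀ sin ϕ sin δ + cos ϕ cos δ sin h₀ = 1.5434×-0.14090×0.18910 + 0.99002×0.98196×0.99962 = -0.041123 + 0.971791 = 0.930668.
Q̄ = (S_0/π) × [bracket] = (772/π) × 0.930668 = 228.7 W/m².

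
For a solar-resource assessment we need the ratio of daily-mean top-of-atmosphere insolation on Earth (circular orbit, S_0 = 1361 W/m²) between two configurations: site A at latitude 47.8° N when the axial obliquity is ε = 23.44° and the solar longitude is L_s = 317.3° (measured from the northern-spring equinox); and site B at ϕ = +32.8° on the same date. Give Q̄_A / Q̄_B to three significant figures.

Q̄_A / Q̄_B ≈ 0.614

— Configuration A (ϕ=+47.8°):
Solar declination: sin δ = sin ε · sin L_s = sin 23.44° × sin 317.3° = -0.26976, so δ = -15.650°.
cos h₀ = −tan(+47.8°) tan(-15.650°) = 0.3090, h₀ = 1.2567 rad.
Bracket: h₀ sin ϕ sin δ + cos ϕ cos δ sin h₀ = 1.2567×0.74080×-0.26976 + 0.67172×0.96293×0.95107 = -0.251137 + 0.615170 = 0.364033.
Q̄ = (S_0/π) × [bracket] = (1361/π) × 0.364033 = 157.71 W/m².
— Configuration B (ϕ=+32.8°):
cos h₀ = −tan(+32.8°) tan(-15.650°) = 0.1805, h₀ = 1.3893 rad.
Bracket: h₀ sin ϕ sin δ + cos ϕ cos δ sin h₀ = 1.3893×0.54171×-0.26976 + 0.84057×0.96293×0.98357 = -0.203021 + 0.796111 = 0.593090.
Q̄ = (S_0/π) × [bracket] = (1361/π) × 0.593090 = 256.94 W/m².
Ratio Q̄_A / Q̄_B = 157.71 / 256.94 = 0.6138.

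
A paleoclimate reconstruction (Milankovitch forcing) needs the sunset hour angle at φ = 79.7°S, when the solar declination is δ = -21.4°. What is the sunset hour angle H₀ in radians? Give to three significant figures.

H₀ = 3.14 rad

Sunrise equation: cos H₀ = −tan φ · tan δ = -2.1565 ≤ −1, so the Sun never sets (polar day) and H₀ = π.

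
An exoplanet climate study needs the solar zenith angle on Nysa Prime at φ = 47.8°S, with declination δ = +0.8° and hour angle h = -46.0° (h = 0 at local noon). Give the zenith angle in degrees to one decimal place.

cos θ_z = sin φ sin δ + cos φ cos δ cos h = -0.010343 + 0.466571 = 0.456228.
θ_z = arccos(0.456228) = 62.9°.

θ_z = 62.9°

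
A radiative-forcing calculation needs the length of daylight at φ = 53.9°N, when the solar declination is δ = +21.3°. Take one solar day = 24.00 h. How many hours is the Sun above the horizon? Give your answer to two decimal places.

cos H₀ = −tan φ · tan δ = −tan(+53.9°) × tan(+21.300°) = -0.5347, so H₀ = 2.1349 rad = 122.32°.
Daylight = 2H₀/(2π) × 24.00 h = (2.1349/π) × 24.00 = 16.31 h.

16.31 h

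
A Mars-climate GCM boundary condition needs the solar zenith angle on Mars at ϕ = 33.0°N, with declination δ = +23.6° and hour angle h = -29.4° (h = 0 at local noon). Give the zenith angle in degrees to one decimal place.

θ_z = 27.4°

cos θ_z = sin ϕ sin δ + cos ϕ cos δ cos h = 0.218046 + 0.669551 = 0.887597.
θ_z = arccos(0.887597) = 27.4°.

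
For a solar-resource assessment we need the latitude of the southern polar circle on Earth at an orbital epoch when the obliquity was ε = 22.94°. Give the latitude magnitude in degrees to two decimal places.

67.06°

The polar circle is the lowest latitude that experiences at least one full rotation of continuous darkness at the northern-summer solstice; it lies at |ϕ| = 90° − ε = 90° − 22.94° = 67.06°.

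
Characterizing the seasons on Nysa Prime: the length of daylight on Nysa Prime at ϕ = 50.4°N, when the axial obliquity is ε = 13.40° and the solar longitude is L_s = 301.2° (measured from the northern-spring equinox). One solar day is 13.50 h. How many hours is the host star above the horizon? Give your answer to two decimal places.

Solar declination: sin δ = sin ε · sin L_s = sin 13.40° × sin 301.2° = -0.19823, so δ = -11.433°.
cos h₀ = −tan ϕ · tan δ = −tan(+50.4°) × tan(-11.433°) = 0.2445, so h₀ = 1.3238 rad = 75.85°.
Daylight = 2h₀/(2π) × 13.50 h = (1.3238/π) × 13.50 = 5.69 h.

5.69 h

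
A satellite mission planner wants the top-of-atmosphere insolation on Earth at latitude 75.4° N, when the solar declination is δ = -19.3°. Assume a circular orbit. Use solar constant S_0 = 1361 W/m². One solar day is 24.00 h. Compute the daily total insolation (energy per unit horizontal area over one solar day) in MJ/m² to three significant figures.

0.00 MJ/m²

cos h₀ = −tan(+75.4°) tan(-19.300°) = 1.3444 ≥ 1 ⇒ polar night, h₀ = 0 and Q̄ = 0.
Daily total = Q̄ × 24.00 h × 3600 s/h = 0.00 MJ/m².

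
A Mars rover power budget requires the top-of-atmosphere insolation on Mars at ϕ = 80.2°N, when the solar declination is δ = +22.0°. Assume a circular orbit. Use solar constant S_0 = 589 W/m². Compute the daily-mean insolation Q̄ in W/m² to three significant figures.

cos h₀ = −tan(+80.2°) tan(+22.000°) = -2.3391 ≤ −1 ⇒ polar day, h₀ = π.
Bracket: h₀ sin ϕ sin δ + cos ϕ cos δ sin h₀ = 3.1416×0.98541×0.37461 + 0.17021×0.92718×0.00000 = 1.159704 + 0.000000 = 1.159704.
Q̄ = (S_0/π) × [bracket] = (589/π) × 1.159704 = 217.4 W/m².

Q̄ ≈ 217 W/m²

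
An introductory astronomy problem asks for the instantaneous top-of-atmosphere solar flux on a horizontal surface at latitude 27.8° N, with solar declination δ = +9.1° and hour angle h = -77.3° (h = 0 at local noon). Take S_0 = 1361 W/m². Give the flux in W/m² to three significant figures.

cos θ_z = sin ϕ sin δ + cos ϕ cos δ cos h = 0.073763 + 0.192024 = 0.265787.
Flux = S_0 · cos θ_z = 1361 × 0.265787 = 361.7 W/m².

362 W/m²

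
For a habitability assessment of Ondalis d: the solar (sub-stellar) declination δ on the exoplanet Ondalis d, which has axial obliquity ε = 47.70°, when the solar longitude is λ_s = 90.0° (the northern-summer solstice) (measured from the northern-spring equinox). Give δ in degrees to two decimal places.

δ = +47.70°

sin δ = sin ε · sin λ_s = sin 47.70° × sin 90.0° = 0.739631.
δ = arcsin(0.739631) = +47.70°.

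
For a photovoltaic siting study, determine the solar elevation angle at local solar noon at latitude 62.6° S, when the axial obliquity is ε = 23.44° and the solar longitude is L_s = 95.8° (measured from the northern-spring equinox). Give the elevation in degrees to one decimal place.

4.1°

Solar declination: sin δ = sin ε · sin L_s = sin 23.44° × sin 95.8° = 0.39575, so δ = +23.313°.
At local noon the hour angle is zero, so the zenith angle equals |ϕ − δ| = |-62.6° − (+23.313°)| = 85.913°.
Elevation = 90° − 85.913° = 4.1°.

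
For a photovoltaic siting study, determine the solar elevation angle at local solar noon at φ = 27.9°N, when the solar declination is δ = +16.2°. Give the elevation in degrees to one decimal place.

At local noon the hour angle is zero, so the zenith angle equals |φ − δ| = |+27.9° − (+16.200°)| = 11.700°.
Elevation = 90° − 11.700° = 78.3°.

78.3°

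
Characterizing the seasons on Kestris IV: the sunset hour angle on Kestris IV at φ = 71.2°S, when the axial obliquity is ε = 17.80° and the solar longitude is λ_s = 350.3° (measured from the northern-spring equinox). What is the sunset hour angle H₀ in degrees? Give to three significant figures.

H₀ = 98.7°

Solar declination: sin δ = sin ε · sin λ_s = sin 17.80° × sin 350.3° = -0.05151, so δ = -2.952°.
cos H₀ = −tan φ · tan δ = −tan(-71.2°) × tan(-2.952°) = -0.1515, so H₀ = 1.7229 rad = 98.71°.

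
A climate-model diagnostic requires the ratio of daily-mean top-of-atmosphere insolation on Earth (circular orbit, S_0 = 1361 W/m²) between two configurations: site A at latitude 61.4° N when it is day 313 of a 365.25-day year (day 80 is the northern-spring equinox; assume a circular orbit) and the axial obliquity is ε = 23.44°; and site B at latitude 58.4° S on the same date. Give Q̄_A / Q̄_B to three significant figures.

Q̄_A / Q̄_B ≈ 0.121

— Configuration A (ϕ=+61.4°):
Solar longitude: L_s = 360° × (313 − 80)/365.25 = 229.651°.
sin δ = sin 23.44° × sin 229.651° = -0.30316, so δ = -17.648°.
cos h₀ = −tan(+61.4°) tan(-17.648°) = 0.5835, h₀ = 0.9478 rad.
Bracket: h₀ sin ϕ sin δ + cos ϕ cos δ sin h₀ = 0.9478×0.87798×-0.30316 + 0.47869×0.95294×0.81212 = -0.252274 + 0.370459 = 0.118185.
Q̄ = (S_0/π) × [bracket] = (1361/π) × 0.118185 = 51.200 W/m².
— Configuration B (ϕ=-58.4°):
cos h₀ = −tan(-58.4°) tan(-17.648°) = -0.5171, h₀ = 2.1143 rad.
Bracket: h₀ sin ϕ sin δ + cos ϕ cos δ sin h₀ = 2.1143×-0.85173×-0.30316 + 0.52399×0.95294×0.85592 = 0.545934 + 0.427387 = 0.973321.
Q̄ = (S_0/π) × [bracket] = (1361/π) × 0.973321 = 421.66 W/m².
Ratio Q̄_A / Q̄_B = 51.200 / 421.66 = 0.1214.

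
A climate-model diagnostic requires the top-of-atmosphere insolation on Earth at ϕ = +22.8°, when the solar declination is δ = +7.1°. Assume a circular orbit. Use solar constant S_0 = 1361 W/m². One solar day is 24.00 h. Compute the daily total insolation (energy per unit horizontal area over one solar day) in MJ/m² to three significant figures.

cos h₀ = −tan(+22.8°) tan(+7.100°) = -0.0524, h₀ = 1.6232 rad.
Bracket: h₀ sin ϕ sin δ + cos ϕ cos δ sin h₀ = 1.6232×0.38752×0.12360 + 0.92186×0.99233×0.99863 = 0.077747 + 0.913536 = 0.991283.
Q̄ = (S_0/π) × [bracket] = (1361/π) × 0.991283 = 429.44 W/m².
Daily total = Q̄ × 24.00 h × 3600 s/h = 429.44 × 24.00 × 3600 / 10⁶ = 37.10 MJ/m².

37.1 MJ/m²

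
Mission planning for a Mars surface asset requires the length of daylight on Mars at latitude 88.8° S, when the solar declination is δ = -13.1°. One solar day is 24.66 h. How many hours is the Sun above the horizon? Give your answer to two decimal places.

24.66 h

Sunrise equation: cos H₀ = −tan φ · tan δ = -11.1093 ≤ −1, so the Sun never sets (polar day) and H₀ = π.
Daylight = 2H₀/(2π) × 24.66 h = (3.1416/π) × 24.66 = 24.66 h.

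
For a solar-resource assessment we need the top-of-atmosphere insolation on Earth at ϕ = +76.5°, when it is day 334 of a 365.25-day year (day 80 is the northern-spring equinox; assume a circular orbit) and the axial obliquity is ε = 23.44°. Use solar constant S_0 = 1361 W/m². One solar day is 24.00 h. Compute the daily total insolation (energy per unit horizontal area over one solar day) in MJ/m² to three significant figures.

0.00 MJ/m²

Solar longitude: L_s = 360° × (334 − 80)/365.25 = 250.349°.
sin δ = sin 23.44° × sin 250.349° = -0.37462, so δ = -22.001°.
cos h₀ = −tan(+76.5°) tan(-22.001°) = 1.6830 ≥ 1 ⇒ polar night, h₀ = 0 and Q̄ = 0.
Daily total = Q̄ × 24.00 h × 3600 s/h = 0.00 MJ/m².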